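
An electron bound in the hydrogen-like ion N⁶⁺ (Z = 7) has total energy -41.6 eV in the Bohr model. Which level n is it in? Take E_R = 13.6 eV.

4

E_n = −E_R Z²/n² ⇒ n² = E_R Z²/(−E_n) = 13.6 × 7² / 41.6 ≈ 16.02
n = 4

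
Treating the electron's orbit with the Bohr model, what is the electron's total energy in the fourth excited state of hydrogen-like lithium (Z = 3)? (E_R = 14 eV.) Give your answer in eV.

-5.0 eV

E_n = −E_R·Z²/n² = −14 × 3²/5² = -5.0 eV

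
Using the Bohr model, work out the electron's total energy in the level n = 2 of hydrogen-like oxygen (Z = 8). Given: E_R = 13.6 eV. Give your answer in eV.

-218 eV

E_n = −E_R·Z²/n² = −13.6 × 8²/2² = -218 eV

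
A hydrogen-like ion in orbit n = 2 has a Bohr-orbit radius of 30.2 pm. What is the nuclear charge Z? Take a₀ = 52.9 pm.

7

r_n = n²a₀/Z ⇒ Z = n²a₀/r = 2² × 52.9 / 30.2 ≈ 7.01
Z = 7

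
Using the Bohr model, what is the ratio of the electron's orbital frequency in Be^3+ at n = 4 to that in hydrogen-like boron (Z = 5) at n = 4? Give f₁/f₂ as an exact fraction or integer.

16/25

f ∝ Z^2 · n^-3
f₁/f₂ = (4/5)^2 · (4/4)^-3 = 16/25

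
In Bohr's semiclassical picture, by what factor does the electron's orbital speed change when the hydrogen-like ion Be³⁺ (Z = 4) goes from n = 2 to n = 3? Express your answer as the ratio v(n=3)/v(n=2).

v ∝ Z^1 · n^-1; with Z fixed, v ∝ n^-1.
v(n=3)/v(n=2) = (3/2)^-1 = 2/3

2/3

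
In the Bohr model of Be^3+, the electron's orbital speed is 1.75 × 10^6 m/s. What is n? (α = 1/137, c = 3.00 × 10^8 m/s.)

5

v_n = Zαc/n ⇒ n = Zαc/v = 4 × 0.00730 × 3.00 × 10^8 / 1.75 × 10^6 ≈ 5.01
n = 5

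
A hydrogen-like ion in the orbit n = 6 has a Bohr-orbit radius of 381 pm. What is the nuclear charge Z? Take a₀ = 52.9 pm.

r_n = n²a₀/Z ⇒ Z = n²a₀/r = 6² × 52.9 / 381 ≈ 5.00
Z = 5

5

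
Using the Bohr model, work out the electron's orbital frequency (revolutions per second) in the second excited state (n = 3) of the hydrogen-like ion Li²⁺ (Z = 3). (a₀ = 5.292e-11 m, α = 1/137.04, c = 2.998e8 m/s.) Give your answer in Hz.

2.193e15 Hz

r = n²a₀/Z = 1.588e-10 m, v = Zαc/n = 2.188e6 m/s
f = v/(2πr) = 2.193e15 Hz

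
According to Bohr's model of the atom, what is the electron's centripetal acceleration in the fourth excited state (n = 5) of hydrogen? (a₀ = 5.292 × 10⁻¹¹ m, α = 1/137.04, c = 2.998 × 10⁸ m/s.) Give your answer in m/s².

1.447 × 10²⁰ m/s²

r = n²a₀/Z = 1.323 × 10⁻⁹ m, v = Zαc/n = 4.375 × 10⁵ m/s
a = v²/r = (4.375 × 10⁵)² / 1.323 × 10⁻⁹ = 1.447 × 10²⁰ m/s²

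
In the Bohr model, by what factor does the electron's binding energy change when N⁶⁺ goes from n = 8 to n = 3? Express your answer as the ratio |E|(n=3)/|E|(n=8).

64/9

|E| ∝ Z^2 · n^-2; with Z fixed, |E| ∝ n^-2.
|E|(n=3)/|E|(n=8) = (3/8)^-2 = 64/9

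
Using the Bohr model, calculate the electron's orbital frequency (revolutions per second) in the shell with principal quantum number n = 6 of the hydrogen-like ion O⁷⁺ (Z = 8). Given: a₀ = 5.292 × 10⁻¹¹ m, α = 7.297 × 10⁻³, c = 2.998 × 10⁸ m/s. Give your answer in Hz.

r = n²a₀/Z = 2.381 × 10⁻¹⁰ m, v = Zαc/n = 2.917 × 10⁶ m/s
f = v/(2πr) = 1.949 × 10¹⁵ Hz

1.949 × 10¹⁵ Hz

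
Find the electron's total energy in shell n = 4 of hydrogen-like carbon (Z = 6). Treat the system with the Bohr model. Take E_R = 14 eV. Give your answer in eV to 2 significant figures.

-32 eV

E_n = −E_R·Z²/n² = −14 × 6²/4² = -32 eV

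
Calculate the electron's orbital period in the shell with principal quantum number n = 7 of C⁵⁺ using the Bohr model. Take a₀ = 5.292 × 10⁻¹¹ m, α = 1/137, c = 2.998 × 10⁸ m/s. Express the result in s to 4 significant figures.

1.448 × 10⁻¹⁵ s

r = n²a₀/Z = 7²·5.292 × 10⁻¹¹/6 = 4.322 × 10⁻¹⁰ m
v = Zαc/n = 6·0.007299·2.998 × 10⁸/7 = 1.876 × 10⁶ m/s
T = 2πr/v = 1.448 × 10⁻¹⁵ s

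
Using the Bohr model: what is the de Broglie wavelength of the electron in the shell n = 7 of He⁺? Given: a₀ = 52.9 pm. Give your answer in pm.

The Bohr quantisation condition is nλ = 2πr_n.
r_n = n²a₀/Z = 1300 pm
λ = 2πr_n/n = 2π·1300/7 = 1160 pm

1160 pm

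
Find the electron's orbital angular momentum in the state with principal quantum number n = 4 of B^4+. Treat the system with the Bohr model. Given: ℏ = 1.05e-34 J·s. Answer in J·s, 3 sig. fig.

L_n = nℏ = 4 × 1.05e-34 = 4.20e-34 J·s

4.20e-34 J·s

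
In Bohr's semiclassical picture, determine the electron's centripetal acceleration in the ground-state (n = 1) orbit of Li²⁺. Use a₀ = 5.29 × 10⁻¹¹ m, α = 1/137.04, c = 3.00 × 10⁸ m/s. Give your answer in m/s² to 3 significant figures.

r = n²a₀/Z = 1.76 × 10⁻¹¹ m, v = Zαc/n = 6.57 × 10⁶ m/s
a = v²/r = (6.57 × 10⁶)² / 1.76 × 10⁻¹¹ = 2.45 × 10²⁴ m/s²

2.45 × 10²⁴ m/s²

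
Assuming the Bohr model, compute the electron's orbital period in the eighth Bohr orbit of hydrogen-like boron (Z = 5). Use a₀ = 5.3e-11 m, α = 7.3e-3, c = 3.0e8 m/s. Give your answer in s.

3.1e-15 s

r = n²a₀/Z = 8²·5.3e-11/5 = 6.8e-10 m
v = Zαc/n = 5·0.0073·3.0e8/8 = 1.4e6 m/s
T = 2πr/v = 3.1e-15 s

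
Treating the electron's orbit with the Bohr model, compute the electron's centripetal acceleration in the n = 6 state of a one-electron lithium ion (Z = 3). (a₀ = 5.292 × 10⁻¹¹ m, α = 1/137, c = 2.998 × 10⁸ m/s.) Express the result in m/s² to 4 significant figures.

r = n²a₀/Z = 6.350 × 10⁻¹⁰ m, v = Zαc/n = 1.094 × 10⁶ m/s
a = v²/r = (1.094 × 10⁶)² / 6.350 × 10⁻¹⁰ = 1.885 × 10²¹ m/s²

1.885 × 10²¹ m/s²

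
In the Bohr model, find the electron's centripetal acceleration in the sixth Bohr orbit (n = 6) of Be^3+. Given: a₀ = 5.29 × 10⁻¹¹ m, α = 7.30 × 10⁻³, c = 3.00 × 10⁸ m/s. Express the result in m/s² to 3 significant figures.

4.48 × 10²¹ m/s²

r = n²a₀/Z = 4.76 × 10⁻¹⁰ m, v = Zαc/n = 1.46 × 10⁶ m/s
a = v²/r = (1.46 × 10⁶)² / 4.76 × 10⁻¹⁰ = 4.48 × 10²¹ m/s²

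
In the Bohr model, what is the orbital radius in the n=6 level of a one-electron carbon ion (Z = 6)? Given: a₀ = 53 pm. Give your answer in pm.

320 pm

r_n = n²a₀/Z = 6² × 53 / 6
    = 36 × 53 / 6 = 320 pm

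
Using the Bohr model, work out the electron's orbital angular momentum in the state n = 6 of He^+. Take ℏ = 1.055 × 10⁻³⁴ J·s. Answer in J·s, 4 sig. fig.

L_n = nℏ = 6 × 1.055 × 10⁻³⁴ = 6.330 × 10⁻³⁴ J·s

6.330 × 10⁻³⁴ J·s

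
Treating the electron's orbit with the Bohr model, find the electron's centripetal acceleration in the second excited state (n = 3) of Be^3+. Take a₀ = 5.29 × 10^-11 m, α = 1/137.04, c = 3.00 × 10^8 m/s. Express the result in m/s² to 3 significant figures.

7.16 × 10^22 m/s²

r = n²a₀/Z = 1.19 × 10^-10 m, v = Zαc/n = 2.92 × 10^6 m/s
a = v²/r = (2.92 × 10^6)² / 1.19 × 10^-10 = 7.16 × 10^22 m/s²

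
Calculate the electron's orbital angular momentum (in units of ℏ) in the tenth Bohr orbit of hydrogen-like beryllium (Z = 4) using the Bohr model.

10

L_n = nℏ, so L/ℏ = n = 10.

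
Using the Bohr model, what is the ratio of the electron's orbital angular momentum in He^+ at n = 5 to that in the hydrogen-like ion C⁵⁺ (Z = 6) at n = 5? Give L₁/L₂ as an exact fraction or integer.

L = nℏ is independent of Z.
L₁/L₂ = n₁/n₂ = 5/5 = 1

1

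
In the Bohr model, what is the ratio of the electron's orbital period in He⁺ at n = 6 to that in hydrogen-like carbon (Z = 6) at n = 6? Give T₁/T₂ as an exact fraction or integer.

T ∝ Z^-2 · n^3
T₁/T₂ = (2/6)^-2 · (6/6)^3 = 9

9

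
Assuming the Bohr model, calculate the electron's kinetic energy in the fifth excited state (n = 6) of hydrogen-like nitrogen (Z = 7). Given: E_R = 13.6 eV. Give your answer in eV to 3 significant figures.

18.5 eV

For a Coulomb orbit the virial theorem gives K = −E_n.
E_n = −E_R·Z²/n², so K = E_R·Z²/n² = 13.6 × 7²/6² = 18.5 eV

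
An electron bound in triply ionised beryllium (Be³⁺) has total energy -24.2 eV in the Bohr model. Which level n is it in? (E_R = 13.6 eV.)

E_n = −E_R Z²/n² ⇒ n² = E_R Z²/(−E_n) = 13.6 × 4² / 24.2 ≈ 8.99
n = 3

3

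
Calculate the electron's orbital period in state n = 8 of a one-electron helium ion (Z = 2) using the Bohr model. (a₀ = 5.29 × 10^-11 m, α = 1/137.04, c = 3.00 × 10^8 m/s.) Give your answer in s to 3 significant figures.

1.94 × 10^-14 s

r = n²a₀/Z = 8²·5.29 × 10^-11/2 = 1.69 × 10^-9 m
v = Zαc/n = 2·0.00730·3.00 × 10^8/8 = 5.47 × 10^5 m/s
T = 2πr/v = 1.94 × 10^-14 s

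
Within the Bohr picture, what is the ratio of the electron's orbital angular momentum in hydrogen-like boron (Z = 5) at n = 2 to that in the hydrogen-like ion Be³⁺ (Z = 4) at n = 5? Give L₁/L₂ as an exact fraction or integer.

2/5

L = nℏ is independent of Z.
L₁/L₂ = n₁/n₂ = 2/5 = 2/5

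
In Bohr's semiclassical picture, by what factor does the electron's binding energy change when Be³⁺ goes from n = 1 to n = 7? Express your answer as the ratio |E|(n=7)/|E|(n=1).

|E| ∝ Z^2 · n^-2; with Z fixed, |E| ∝ n^-2.
|E|(n=7)/|E|(n=1) = (7/1)^-2 = 1/49

1/49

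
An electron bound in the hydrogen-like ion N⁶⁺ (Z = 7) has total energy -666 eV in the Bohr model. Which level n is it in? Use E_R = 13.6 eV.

1

E_n = −E_R Z²/n² ⇒ n² = E_R Z²/(−E_n) = 13.6 × 7² / 666 ≈ 1.00
n = 1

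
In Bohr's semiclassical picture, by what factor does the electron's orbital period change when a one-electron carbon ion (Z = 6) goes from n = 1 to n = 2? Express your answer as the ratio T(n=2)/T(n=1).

T ∝ Z^-2 · n^3; with Z fixed, T ∝ n^3.
T(n=2)/T(n=1) = (2/1)^3 = 8

8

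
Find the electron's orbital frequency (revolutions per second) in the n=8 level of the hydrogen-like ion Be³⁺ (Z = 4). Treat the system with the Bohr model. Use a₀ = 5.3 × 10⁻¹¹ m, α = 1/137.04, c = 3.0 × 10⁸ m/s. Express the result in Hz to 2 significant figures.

2.1 × 10¹⁴ Hz

r = n²a₀/Z = 8.5 × 10⁻¹⁰ m, v = Zαc/n = 1.1 × 10⁶ m/s
f = v/(2πr) = 2.1 × 10¹⁴ Hz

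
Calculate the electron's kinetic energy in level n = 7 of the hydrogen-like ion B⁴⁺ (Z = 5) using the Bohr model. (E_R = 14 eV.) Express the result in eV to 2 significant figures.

For a Coulomb orbit the virial theorem gives K = −E_n.
E_n = −E_R·Z²/n², so K = E_R·Z²/n² = 14 × 5²/7² = 7.1 eV

7.1 eV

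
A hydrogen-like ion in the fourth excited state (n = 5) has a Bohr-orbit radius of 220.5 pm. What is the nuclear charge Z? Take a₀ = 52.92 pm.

6

r_n = n²a₀/Z ⇒ Z = n²a₀/r = 5² × 52.92 / 220.5 ≈ 6.00
Z = 6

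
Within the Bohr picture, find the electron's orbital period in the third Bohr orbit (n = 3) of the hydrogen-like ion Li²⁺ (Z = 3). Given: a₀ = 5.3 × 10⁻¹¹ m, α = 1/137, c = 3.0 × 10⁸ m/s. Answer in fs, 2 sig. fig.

0.46 fs

r = n²a₀/Z = 3²·5.3 × 10⁻¹¹/3 = 1.6 × 10⁻¹⁰ m
v = Zαc/n = 3·0.0073·3.0 × 10⁸/3 = 2.2 × 10⁶ m/s
T = 2πr/v = 4.6 × 10⁻¹⁶ s = 0.46 fs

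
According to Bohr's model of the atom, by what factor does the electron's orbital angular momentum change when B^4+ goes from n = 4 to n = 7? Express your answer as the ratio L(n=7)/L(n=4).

L = nℏ depends only on n, so L ∝ n.
L(n=7)/L(n=4) = (7/4)^1 = 7/4

7/4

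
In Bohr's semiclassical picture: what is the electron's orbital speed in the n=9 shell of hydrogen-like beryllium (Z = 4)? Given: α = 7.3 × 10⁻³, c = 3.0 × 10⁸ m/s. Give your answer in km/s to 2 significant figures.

v_n = Zαc/n = 4 × 0.0073 × 3.0 × 10⁸ / 9
    = 970 km/s

970 km/s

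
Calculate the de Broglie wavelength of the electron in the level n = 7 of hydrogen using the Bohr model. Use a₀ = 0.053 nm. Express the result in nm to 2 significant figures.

2.3 nm

The Bohr quantisation condition is nλ = 2πr_n.
r_n = n²a₀/Z = 2.6 nm
λ = 2πr_n/n = 2π·2.6/7 = 2.3 nm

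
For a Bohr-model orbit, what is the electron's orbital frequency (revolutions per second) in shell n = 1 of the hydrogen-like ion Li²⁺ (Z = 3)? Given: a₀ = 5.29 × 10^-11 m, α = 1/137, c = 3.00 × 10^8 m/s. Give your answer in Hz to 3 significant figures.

r = n²a₀/Z = 1.76 × 10^-11 m, v = Zαc/n = 6.57 × 10^6 m/s
f = v/(2πr) = 5.93 × 10^16 Hz

5.93 × 10^16 Hz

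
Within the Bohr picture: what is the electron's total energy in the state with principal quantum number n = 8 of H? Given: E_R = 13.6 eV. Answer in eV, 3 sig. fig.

E_n = −E_R·Z²/n² = −13.6 × 1²/8² = -0.212 eV

-0.212 eV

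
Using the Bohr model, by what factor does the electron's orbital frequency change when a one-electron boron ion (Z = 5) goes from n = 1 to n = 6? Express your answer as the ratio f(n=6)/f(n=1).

f ∝ Z^2 · n^-3; with Z fixed, f ∝ n^-3.
f(n=6)/f(n=1) = (6/1)^-3 = 1/216

1/216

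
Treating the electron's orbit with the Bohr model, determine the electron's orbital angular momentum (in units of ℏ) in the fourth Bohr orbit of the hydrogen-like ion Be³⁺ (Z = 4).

4

L_n = nℏ, so L/ℏ = n = 4.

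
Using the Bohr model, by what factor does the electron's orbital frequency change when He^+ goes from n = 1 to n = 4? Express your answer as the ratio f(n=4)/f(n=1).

1/64

f ∝ Z^2 · n^-3; with Z fixed, f ∝ n^-3.
f(n=4)/f(n=1) = (4/1)^-3 = 1/64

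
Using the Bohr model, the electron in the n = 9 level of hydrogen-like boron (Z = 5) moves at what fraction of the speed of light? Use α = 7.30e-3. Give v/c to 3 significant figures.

v_n = Zαc/n, so v/c = Zα/n = 5 × 0.00730 / 9 = 0.00406

0.00406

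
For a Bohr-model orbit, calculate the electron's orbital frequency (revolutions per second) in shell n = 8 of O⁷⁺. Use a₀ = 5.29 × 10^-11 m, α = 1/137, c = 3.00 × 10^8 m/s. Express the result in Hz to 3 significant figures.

8.24 × 10^14 Hz

r = n²a₀/Z = 4.23 × 10^-10 m, v = Zαc/n = 2.19 × 10^6 m/s
f = v/(2πr) = 8.24 × 10^14 Hz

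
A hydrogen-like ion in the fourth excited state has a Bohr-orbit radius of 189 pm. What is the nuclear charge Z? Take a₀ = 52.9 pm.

r_n = n²a₀/Z ⇒ Z = n²a₀/r = 5² × 52.9 / 189 ≈ 7.00
Z = 7

7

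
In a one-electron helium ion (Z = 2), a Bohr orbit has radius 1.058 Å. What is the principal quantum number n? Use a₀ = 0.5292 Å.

2

r_n = n²a₀/Z ⇒ n² = rZ/a₀ = 1.058 × 2 / 0.5292 ≈ 4.00
n = 2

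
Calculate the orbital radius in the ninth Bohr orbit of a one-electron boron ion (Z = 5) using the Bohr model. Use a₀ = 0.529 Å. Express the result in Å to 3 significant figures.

r_n = n²a₀/Z = 9² × 0.529 / 5
    = 81 × 0.529 / 5 = 8.57 Å

8.57 Å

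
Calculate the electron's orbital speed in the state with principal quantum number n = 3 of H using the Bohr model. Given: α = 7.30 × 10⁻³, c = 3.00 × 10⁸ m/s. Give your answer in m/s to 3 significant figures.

7.30 × 10⁵ m/s

v_n = Zαc/n = 1 × 0.00730 × 3.00 × 10⁸ / 3
    = 7.30 × 10⁵ m/s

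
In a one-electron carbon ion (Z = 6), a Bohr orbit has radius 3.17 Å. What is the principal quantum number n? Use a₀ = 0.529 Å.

6

r_n = n²a₀/Z ⇒ n² = rZ/a₀ = 3.17 × 6 / 0.529 ≈ 35.95
n = 6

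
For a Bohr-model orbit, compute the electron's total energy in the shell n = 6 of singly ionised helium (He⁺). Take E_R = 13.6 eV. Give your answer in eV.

E_n = −E_R·Z²/n² = −13.6 × 2²/6² = -1.51 eV

-1.51 eV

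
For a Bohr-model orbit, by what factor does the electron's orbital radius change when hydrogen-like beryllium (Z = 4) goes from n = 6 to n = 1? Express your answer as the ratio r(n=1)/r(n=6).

r ∝ Z^-1 · n^2; with Z fixed, r ∝ n^2.
r(n=1)/r(n=6) = (1/6)^2 = 1/36

1/36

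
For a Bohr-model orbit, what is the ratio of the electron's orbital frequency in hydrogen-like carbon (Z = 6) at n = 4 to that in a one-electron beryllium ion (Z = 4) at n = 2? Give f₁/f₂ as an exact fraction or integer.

f ∝ Z^2 · n^-3
f₁/f₂ = (6/4)^2 · (4/2)^-3 = 9/32

9/32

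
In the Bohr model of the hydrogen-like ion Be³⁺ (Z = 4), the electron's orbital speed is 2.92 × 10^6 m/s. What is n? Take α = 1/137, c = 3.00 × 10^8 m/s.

v_n = Zαc/n ⇒ n = Zαc/v = 4 × 0.00730 × 3.00 × 10^8 / 2.92 × 10^6 ≈ 3.00
n = 3

3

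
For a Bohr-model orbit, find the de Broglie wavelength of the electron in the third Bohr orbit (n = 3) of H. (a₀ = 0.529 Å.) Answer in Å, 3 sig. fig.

9.97 Å

The Bohr quantisation condition is nλ = 2πr_n.
r_n = n²a₀/Z = 4.76 Å
λ = 2πr_n/n = 2π·4.76/3 = 9.97 Å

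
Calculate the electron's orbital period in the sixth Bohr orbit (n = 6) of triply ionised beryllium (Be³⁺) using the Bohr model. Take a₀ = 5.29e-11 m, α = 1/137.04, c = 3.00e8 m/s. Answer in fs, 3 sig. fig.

r = n²a₀/Z = 6²·5.29e-11/4 = 4.76e-10 m
v = Zαc/n = 4·0.00730·3.00e8/6 = 1.46e6 m/s
T = 2πr/v = 2.05e-15 s = 2.05 fs

2.05 fs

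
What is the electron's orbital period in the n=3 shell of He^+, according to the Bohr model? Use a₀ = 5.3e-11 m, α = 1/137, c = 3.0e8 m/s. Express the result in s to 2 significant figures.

r = n²a₀/Z = 3²·5.3e-11/2 = 2.4e-10 m
v = Zαc/n = 2·0.0073·3.0e8/3 = 1.5e6 m/s
T = 2πr/v = 1.0e-15 s

1.0e-15 s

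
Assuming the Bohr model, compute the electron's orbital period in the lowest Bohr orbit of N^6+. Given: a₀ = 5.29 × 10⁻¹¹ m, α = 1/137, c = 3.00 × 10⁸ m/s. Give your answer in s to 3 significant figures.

3.10 × 10⁻¹⁸ s

r = n²a₀/Z = 1²·5.29 × 10⁻¹¹/7 = 7.56 × 10⁻¹² m
v = Zαc/n = 7·0.00730·3.00 × 10⁸/1 = 1.53 × 10⁷ m/s
T = 2πr/v = 3.10 × 10⁻¹⁸ s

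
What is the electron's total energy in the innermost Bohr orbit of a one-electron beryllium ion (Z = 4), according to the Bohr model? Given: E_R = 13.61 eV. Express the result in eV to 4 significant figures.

-217.8 eV

E_n = −E_R·Z²/n² = −13.61 × 4²/1² = -217.8 eV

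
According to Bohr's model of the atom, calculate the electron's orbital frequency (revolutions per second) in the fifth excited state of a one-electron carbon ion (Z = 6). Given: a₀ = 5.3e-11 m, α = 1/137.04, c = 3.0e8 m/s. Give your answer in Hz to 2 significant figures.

r = n²a₀/Z = 3.2e-10 m, v = Zαc/n = 2.2e6 m/s
f = v/(2πr) = 1.1e15 Hz

1.1e15 Hz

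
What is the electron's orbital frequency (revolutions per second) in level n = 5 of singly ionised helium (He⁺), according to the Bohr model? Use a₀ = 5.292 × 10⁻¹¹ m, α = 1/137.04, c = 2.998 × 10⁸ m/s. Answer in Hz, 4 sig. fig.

r = n²a₀/Z = 6.615 × 10⁻¹⁰ m, v = Zαc/n = 8.751 × 10⁵ m/s
f = v/(2πr) = 2.105 × 10¹⁴ Hz

2.105 × 10¹⁴ Hz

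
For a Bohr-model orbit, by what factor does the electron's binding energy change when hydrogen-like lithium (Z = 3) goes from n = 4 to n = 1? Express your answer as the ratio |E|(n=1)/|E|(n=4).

|E| ∝ Z^2 · n^-2; with Z fixed, |E| ∝ n^-2.
|E|(n=1)/|E|(n=4) = (1/4)^-2 = 16

16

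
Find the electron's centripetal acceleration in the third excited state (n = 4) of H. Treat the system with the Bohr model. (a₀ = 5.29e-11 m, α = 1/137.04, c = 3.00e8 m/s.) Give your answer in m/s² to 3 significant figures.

3.54e20 m/s²

r = n²a₀/Z = 8.46e-10 m, v = Zαc/n = 5.47e5 m/s
a = v²/r = (5.47e5)² / 8.46e-10 = 3.54e20 m/s²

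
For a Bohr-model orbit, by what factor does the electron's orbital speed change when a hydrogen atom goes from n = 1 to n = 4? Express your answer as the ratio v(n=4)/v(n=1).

1/4

v ∝ Z^1 · n^-1; with Z fixed, v ∝ n^-1.
v(n=4)/v(n=1) = (4/1)^-1 = 1/4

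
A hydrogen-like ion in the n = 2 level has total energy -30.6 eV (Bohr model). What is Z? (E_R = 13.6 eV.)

3

E_n = −E_R Z²/n² ⇒ Z² = −E_n n²/E_R = 30.6 × 2² / 13.6 ≈ 9.00
Z = 3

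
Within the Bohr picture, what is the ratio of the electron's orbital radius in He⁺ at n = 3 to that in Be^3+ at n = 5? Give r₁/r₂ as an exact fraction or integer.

18/25

r ∝ Z^-1 · n^2
r₁/r₂ = (2/4)^-1 · (3/5)^2 = 18/25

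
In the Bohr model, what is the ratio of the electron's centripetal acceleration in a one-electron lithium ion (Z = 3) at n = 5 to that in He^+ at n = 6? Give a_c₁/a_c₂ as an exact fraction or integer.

4374/625

a_c ∝ Z^3 · n^-4
a_c₁/a_c₂ = (3/2)^3 · (5/6)^-4 = 4374/625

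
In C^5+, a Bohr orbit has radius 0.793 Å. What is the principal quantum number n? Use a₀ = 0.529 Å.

3

r_n = n²a₀/Z ⇒ n² = rZ/a₀ = 0.793 × 6 / 0.529 ≈ 8.99
n = 3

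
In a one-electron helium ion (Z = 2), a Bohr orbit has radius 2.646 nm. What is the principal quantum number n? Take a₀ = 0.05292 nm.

r_n = n²a₀/Z ⇒ n² = rZ/a₀ = 2.646 × 2 / 0.05292 ≈ 100.00
n = 10

10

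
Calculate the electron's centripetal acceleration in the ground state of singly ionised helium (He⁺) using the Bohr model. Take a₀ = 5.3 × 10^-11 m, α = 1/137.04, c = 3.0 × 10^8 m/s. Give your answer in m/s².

r = n²a₀/Z = 2.6 × 10^-11 m, v = Zαc/n = 4.4 × 10^6 m/s
a = v²/r = (4.4 × 10^6)² / 2.6 × 10^-11 = 7.2 × 10^23 m/s²

7.2 × 10^23 m/s²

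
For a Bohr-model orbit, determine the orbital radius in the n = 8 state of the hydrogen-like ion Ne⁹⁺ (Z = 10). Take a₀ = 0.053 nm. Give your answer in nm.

r_n = n²a₀/Z = 8² × 0.053 / 10
    = 64 × 0.053 / 10 = 0.34 nm

0.34 nm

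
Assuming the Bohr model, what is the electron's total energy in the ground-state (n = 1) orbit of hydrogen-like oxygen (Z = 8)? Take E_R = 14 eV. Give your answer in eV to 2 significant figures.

-900 eV

E_n = −E_R·Z²/n² = −14 × 8²/1² = -900 eV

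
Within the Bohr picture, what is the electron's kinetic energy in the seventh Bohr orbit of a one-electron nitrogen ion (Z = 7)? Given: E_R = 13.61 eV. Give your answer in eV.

13.61 eV

For a Coulomb orbit the virial theorem gives K = −E_n.
E_n = −E_R·Z²/n², so K = E_R·Z²/n² = 13.61 × 7²/7² = 13.61 eV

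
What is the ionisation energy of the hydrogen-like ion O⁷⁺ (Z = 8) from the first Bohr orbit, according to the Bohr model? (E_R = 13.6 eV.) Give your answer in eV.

E_n = −E_R·Z²/n² = −13.6 × 8²/1² eV = -870 eV
Ionisation energy = −E_n = 870 eV

870 eV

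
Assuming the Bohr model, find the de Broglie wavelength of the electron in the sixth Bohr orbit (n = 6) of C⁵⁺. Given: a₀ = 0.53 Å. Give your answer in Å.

The Bohr quantisation condition is nλ = 2πr_n.
r_n = n²a₀/Z = 3.2 Å
λ = 2πr_n/n = 2π·3.2/6 = 3.3 Å

3.3 Å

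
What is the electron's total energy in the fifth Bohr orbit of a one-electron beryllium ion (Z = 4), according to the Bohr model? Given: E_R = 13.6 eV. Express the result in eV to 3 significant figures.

-8.70 eV

E_n = −E_R·Z²/n² = −13.6 × 4²/5² = -8.70 eV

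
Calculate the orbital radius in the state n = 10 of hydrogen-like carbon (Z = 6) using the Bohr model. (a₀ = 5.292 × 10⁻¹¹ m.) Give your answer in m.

8.820 × 10⁻¹⁰ m

r_n = n²a₀/Z = 10² × 5.292 × 10⁻¹¹ / 6
    = 100 × 5.292 × 10⁻¹¹ / 6 = 8.820 × 10⁻¹⁰ m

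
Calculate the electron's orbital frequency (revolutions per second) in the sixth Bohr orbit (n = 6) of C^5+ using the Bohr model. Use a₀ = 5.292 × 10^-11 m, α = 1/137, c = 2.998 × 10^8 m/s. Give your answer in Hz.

r = n²a₀/Z = 3.175 × 10^-10 m, v = Zαc/n = 2.188 × 10^6 m/s
f = v/(2πr) = 1.097 × 10^15 Hz

1.097 × 10^15 Hz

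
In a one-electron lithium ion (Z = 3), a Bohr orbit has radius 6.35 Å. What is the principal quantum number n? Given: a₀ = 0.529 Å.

6

r_n = n²a₀/Z ⇒ n² = rZ/a₀ = 6.35 × 3 / 0.529 ≈ 36.01
n = 6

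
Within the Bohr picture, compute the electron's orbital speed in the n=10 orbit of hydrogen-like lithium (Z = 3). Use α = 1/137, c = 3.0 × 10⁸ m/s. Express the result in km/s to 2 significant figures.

660 km/s

v_n = Zαc/n = 3 × 0.0073 × 3.0 × 10⁸ / 10
    = 660 km/s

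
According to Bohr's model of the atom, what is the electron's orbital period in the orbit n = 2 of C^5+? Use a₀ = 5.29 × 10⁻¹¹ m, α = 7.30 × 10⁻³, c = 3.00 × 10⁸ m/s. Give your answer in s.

3.37 × 10⁻¹⁷ s

r = n²a₀/Z = 2²·5.29 × 10⁻¹¹/6 = 3.53 × 10⁻¹¹ m
v = Zαc/n = 6·0.00730·3.00 × 10⁸/2 = 6.57 × 10⁶ m/s
T = 2πr/v = 3.37 × 10⁻¹⁷ s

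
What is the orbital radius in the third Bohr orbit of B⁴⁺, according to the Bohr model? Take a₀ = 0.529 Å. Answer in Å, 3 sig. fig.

r_n = n²a₀/Z = 3² × 0.529 / 5
    = 9 × 0.529 / 5 = 0.952 Å

0.952 Å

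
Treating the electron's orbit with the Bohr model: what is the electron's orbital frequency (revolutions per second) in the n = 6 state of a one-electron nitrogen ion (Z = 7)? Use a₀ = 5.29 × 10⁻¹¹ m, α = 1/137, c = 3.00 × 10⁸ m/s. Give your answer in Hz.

r = n²a₀/Z = 2.72 × 10⁻¹⁰ m, v = Zαc/n = 2.55 × 10⁶ m/s
f = v/(2πr) = 1.49 × 10¹⁵ Hz

1.49 × 10¹⁵ Hz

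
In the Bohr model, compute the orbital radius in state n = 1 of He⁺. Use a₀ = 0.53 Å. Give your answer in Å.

0.27 Å

r_n = n²a₀/Z = 1² × 0.53 / 2
    = 1 × 0.53 / 2 = 0.27 Å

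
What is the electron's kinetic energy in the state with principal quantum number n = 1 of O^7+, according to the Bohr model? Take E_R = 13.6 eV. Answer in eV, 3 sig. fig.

870 eV

For a Coulomb orbit the virial theorem gives K = −E_n.
E_n = −E_R·Z²/n², so K = E_R·Z²/n² = 13.6 × 8²/1² = 870 eV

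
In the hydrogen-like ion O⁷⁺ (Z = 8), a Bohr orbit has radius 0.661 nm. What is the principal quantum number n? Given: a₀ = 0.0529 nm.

r_n = n²a₀/Z ⇒ n² = rZ/a₀ = 0.661 × 8 / 0.0529 ≈ 99.96
n = 10

10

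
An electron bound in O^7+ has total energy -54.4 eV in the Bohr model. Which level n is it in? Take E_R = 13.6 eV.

E_n = −E_R Z²/n² ⇒ n² = E_R Z²/(−E_n) = 13.6 × 8² / 54.4 ≈ 16.00
n = 4

4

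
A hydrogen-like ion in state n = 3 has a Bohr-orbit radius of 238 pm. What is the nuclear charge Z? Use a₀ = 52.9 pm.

2

r_n = n²a₀/Z ⇒ Z = n²a₀/r = 3² × 52.9 / 238 ≈ 2.00
Z = 2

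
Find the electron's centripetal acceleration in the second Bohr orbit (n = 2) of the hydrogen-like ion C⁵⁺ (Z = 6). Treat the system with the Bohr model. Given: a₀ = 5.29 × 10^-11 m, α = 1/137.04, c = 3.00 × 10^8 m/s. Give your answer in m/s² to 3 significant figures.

r = n²a₀/Z = 3.53 × 10^-11 m, v = Zαc/n = 6.57 × 10^6 m/s
a = v²/r = (6.57 × 10^6)² / 3.53 × 10^-11 = 1.22 × 10^24 m/s²

1.22 × 10^24 m/s²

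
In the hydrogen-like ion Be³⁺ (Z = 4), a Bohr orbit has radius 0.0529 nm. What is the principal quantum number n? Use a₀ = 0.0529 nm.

r_n = n²a₀/Z ⇒ n² = rZ/a₀ = 0.0529 × 4 / 0.0529 ≈ 4.00
n = 2

2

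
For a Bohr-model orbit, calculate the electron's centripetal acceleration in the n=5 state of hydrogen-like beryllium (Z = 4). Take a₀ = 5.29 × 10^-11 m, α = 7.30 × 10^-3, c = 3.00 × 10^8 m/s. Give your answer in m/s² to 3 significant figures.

9.28 × 10^21 m/s²

r = n²a₀/Z = 3.31 × 10^-10 m, v = Zαc/n = 1.75 × 10^6 m/s
a = v²/r = (1.75 × 10^6)² / 3.31 × 10^-10 = 9.28 × 10^21 m/s²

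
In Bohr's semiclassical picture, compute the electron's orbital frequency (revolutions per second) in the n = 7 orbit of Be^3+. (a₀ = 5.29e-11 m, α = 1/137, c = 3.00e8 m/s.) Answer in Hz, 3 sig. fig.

r = n²a₀/Z = 6.48e-10 m, v = Zαc/n = 1.25e6 m/s
f = v/(2πr) = 3.07e14 Hz

3.07e14 Hz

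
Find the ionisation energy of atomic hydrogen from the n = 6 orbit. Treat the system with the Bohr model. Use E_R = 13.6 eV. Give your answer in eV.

0.378 eV

E_n = −E_R·Z²/n² = −13.6 × 1²/6² eV = -0.378 eV
Ionisation energy = −E_n = 0.378 eV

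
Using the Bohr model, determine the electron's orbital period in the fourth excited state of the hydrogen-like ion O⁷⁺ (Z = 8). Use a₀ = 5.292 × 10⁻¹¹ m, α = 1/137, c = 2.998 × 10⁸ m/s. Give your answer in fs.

0.2968 fs

r = n²a₀/Z = 5²·5.292 × 10⁻¹¹/8 = 1.654 × 10⁻¹⁰ m
v = Zαc/n = 8·0.007299·2.998 × 10⁸/5 = 3.501 × 10⁶ m/s
T = 2πr/v = 2.968 × 10⁻¹⁶ s = 0.2968 fs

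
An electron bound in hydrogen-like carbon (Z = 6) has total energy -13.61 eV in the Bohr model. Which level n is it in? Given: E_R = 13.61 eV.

6

E_n = −E_R Z²/n² ⇒ n² = E_R Z²/(−E_n) = 13.61 × 6² / 13.61 ≈ 36.00
n = 6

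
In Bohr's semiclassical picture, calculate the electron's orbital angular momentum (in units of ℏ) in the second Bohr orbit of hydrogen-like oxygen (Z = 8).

L_n = nℏ, so L/ℏ = n = 2.

2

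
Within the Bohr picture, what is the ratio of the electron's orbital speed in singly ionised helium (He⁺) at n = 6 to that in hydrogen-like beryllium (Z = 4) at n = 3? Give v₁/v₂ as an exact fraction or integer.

1/4

v ∝ Z^1 · n^-1
v₁/v₂ = (2/4)^1 · (6/3)^-1 = 1/4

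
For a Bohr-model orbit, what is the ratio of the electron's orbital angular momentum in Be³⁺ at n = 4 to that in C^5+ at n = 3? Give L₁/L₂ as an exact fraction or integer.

L = nℏ is independent of Z.
L₁/L₂ = n₁/n₂ = 4/3 = 4/3

4/3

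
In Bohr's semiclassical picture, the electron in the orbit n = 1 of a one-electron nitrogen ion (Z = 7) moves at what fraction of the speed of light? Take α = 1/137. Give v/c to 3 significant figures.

v_n = Zαc/n, so v/c = Zα/n = 7 × 0.00730 / 1 = 0.0511

0.0511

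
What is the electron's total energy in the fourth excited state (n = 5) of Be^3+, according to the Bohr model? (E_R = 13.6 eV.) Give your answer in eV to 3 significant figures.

E_n = −E_R·Z²/n² = −13.6 × 4²/5² = -8.70 eV

-8.70 eV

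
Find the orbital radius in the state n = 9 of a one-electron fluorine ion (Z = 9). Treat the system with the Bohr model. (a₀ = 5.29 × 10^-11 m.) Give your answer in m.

r_n = n²a₀/Z = 9² × 5.29 × 10^-11 / 9
    = 81 × 5.29 × 10^-11 / 9 = 4.76 × 10^-10 m

4.76 × 10^-10 m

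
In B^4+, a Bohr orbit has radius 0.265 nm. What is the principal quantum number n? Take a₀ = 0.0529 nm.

5

r_n = n²a₀/Z ⇒ n² = rZ/a₀ = 0.265 × 5 / 0.0529 ≈ 25.05
n = 5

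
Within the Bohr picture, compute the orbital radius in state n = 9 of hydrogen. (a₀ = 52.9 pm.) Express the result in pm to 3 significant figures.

r_n = n²a₀/Z = 9² × 52.9 / 1
    = 81 × 52.9 / 1 = 4280 pm

4280 pm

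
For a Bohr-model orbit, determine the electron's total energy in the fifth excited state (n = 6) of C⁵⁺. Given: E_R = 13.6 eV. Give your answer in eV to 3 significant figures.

-13.6 eV

E_n = −E_R·Z²/n² = −13.6 × 6²/6² = -13.6 eV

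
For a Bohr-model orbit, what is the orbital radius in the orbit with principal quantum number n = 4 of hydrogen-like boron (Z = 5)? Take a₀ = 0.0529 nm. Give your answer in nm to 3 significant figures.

r_n = n²a₀/Z = 4² × 0.0529 / 5
    = 16 × 0.0529 / 5 = 0.169 nm

0.169 nm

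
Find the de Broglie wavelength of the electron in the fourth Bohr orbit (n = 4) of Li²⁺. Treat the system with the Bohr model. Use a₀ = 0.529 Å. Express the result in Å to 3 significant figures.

The Bohr quantisation condition is nλ = 2πr_n.
r_n = n²a₀/Z = 2.82 Å
λ = 2πr_n/n = 2π·2.82/4 = 4.43 Å

4.43 Å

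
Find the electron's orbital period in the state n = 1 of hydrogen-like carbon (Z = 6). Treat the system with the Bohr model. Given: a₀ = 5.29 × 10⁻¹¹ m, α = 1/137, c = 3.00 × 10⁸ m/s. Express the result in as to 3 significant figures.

4.22 as

r = n²a₀/Z = 1²·5.29 × 10⁻¹¹/6 = 8.82 × 10⁻¹² m
v = Zαc/n = 6·0.00730·3.00 × 10⁸/1 = 1.31 × 10⁷ m/s
T = 2πr/v = 4.22 × 10⁻¹⁸ s = 4.22 as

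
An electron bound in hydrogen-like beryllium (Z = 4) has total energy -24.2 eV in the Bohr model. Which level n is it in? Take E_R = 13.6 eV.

3

E_n = −E_R Z²/n² ⇒ n² = E_R Z²/(−E_n) = 13.6 × 4² / 24.2 ≈ 8.99
n = 3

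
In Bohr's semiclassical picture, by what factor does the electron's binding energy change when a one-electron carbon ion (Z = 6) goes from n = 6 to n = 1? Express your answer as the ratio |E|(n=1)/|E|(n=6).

|E| ∝ Z^2 · n^-2; with Z fixed, |E| ∝ n^-2.
|E|(n=1)/|E|(n=6) = (1/6)^-2 = 36

36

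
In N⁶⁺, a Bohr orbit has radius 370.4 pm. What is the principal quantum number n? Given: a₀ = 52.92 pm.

r_n = n²a₀/Z ⇒ n² = rZ/a₀ = 370.4 × 7 / 52.92 ≈ 48.99
n = 7

7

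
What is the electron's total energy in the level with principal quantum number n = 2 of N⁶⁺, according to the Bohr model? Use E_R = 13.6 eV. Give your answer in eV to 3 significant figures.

-167 eV

E_n = −E_R·Z²/n² = −13.6 × 7²/2² = -167 eV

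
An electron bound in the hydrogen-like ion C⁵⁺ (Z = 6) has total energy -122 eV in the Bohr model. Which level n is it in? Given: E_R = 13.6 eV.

E_n = −E_R Z²/n² ⇒ n² = E_R Z²/(−E_n) = 13.6 × 6² / 122 ≈ 4.01
n = 2

2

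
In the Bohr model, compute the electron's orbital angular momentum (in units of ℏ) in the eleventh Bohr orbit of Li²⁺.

L_n = nℏ, so L/ℏ = n = 11.

11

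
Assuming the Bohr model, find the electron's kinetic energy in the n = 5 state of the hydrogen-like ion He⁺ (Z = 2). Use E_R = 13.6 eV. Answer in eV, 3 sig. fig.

2.18 eV

For a Coulomb orbit the virial theorem gives K = −E_n.
E_n = −E_R·Z²/n², so K = E_R·Z²/n² = 13.6 × 2²/5² = 2.18 eV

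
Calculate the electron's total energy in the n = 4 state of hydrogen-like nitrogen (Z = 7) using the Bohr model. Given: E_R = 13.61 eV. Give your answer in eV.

E_n = −E_R·Z²/n² = −13.61 × 7²/4² = -41.68 eV

-41.68 eV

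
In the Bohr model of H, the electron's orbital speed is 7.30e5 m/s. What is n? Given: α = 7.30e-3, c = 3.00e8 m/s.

v_n = Zαc/n ⇒ n = Zαc/v = 1 × 0.00730 × 3.00e8 / 7.30e5 ≈ 3.00
n = 3

3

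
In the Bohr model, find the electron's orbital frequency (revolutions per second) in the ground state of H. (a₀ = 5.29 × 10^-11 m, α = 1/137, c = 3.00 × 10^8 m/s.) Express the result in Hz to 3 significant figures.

6.59 × 10^15 Hz

r = n²a₀/Z = 5.29 × 10^-11 m, v = Zαc/n = 2.19 × 10^6 m/s
f = v/(2πr) = 6.59 × 10^15 Hz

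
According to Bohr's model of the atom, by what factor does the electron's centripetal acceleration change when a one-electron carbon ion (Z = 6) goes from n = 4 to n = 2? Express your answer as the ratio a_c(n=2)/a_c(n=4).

a_c ∝ Z^3 · n^-4; with Z fixed, a_c ∝ n^-4.
a_c(n=2)/a_c(n=4) = (2/4)^-4 = 16

16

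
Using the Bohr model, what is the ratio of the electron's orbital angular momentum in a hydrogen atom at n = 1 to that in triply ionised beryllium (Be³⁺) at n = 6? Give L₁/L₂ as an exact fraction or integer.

L = nℏ is independent of Z.
L₁/L₂ = n₁/n₂ = 1/6 = 1/6

1/6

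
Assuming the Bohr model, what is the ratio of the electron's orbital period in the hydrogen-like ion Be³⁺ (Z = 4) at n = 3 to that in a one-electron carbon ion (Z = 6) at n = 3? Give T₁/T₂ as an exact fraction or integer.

9/4

T ∝ Z^-2 · n^3
T₁/T₂ = (4/6)^-2 · (3/3)^3 = 9/4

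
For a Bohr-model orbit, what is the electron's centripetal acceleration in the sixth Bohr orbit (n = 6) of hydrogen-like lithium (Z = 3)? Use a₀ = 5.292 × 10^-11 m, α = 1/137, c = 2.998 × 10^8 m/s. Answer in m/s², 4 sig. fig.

r = n²a₀/Z = 6.350 × 10^-10 m, v = Zαc/n = 1.094 × 10^6 m/s
a = v²/r = (1.094 × 10^6)² / 6.350 × 10^-10 = 1.885 × 10^21 m/s²

1.885 × 10^21 m/s²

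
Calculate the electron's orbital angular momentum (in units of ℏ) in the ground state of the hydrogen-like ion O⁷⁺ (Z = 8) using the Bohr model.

1

L_n = nℏ, so L/ℏ = n = 1.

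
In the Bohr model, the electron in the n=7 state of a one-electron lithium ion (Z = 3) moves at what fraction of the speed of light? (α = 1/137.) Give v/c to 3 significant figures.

0.00313

v_n = Zαc/n, so v/c = Zα/n = 3 × 0.00730 / 7 = 0.00313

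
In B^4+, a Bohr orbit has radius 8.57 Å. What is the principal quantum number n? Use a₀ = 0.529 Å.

r_n = n²a₀/Z ⇒ n² = rZ/a₀ = 8.57 × 5 / 0.529 ≈ 81.00
n = 9

9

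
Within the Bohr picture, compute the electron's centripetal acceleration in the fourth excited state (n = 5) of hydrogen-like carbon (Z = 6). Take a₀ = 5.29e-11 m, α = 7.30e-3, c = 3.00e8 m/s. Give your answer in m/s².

r = n²a₀/Z = 2.20e-10 m, v = Zαc/n = 2.63e6 m/s
a = v²/r = (2.63e6)² / 2.20e-10 = 3.13e22 m/s²

3.13e22 m/s²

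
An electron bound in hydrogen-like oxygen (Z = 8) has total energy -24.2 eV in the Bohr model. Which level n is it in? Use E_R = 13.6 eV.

6

E_n = −E_R Z²/n² ⇒ n² = E_R Z²/(−E_n) = 13.6 × 8² / 24.2 ≈ 35.97
n = 6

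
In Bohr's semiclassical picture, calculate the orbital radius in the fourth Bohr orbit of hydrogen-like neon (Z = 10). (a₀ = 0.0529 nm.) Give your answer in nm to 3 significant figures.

r_n = n²a₀/Z = 4² × 0.0529 / 10
    = 16 × 0.0529 / 10 = 0.0846 nm

0.0846 nm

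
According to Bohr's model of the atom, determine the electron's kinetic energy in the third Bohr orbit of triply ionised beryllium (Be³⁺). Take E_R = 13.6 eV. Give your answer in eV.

24.2 eV

For a Coulomb orbit the virial theorem gives K = −E_n.
E_n = −E_R·Z²/n², so K = E_R·Z²/n² = 13.6 × 4²/3² = 24.2 eV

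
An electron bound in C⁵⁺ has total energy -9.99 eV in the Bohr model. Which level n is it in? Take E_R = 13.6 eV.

7

E_n = −E_R Z²/n² ⇒ n² = E_R Z²/(−E_n) = 13.6 × 6² / 9.99 ≈ 49.01
n = 7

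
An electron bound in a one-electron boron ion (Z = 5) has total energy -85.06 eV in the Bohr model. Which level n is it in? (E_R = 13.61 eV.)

E_n = −E_R Z²/n² ⇒ n² = E_R Z²/(−E_n) = 13.61 × 5² / 85.06 ≈ 4.00
n = 2

2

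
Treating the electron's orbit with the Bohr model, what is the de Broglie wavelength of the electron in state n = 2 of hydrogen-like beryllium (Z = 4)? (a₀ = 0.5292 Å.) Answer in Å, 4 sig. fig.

1.663 Å

The Bohr quantisation condition is nλ = 2πr_n.
r_n = n²a₀/Z = 0.5292 Å
λ = 2πr_n/n = 2π·0.5292/2 = 1.663 Å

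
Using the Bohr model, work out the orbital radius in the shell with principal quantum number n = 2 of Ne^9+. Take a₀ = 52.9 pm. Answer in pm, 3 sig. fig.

21.2 pm

r_n = n²a₀/Z = 2² × 52.9 / 10
    = 4 × 52.9 / 10 = 21.2 pm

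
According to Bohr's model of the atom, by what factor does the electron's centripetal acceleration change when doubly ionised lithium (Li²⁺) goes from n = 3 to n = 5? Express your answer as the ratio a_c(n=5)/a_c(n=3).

81/625

a_c ∝ Z^3 · n^-4; with Z fixed, a_c ∝ n^-4.
a_c(n=5)/a_c(n=3) = (5/3)^-4 = 81/625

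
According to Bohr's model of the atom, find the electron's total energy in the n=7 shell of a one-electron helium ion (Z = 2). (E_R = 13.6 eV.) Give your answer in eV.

E_n = −E_R·Z²/n² = −13.6 × 2²/7² = -1.11 eV

-1.11 eV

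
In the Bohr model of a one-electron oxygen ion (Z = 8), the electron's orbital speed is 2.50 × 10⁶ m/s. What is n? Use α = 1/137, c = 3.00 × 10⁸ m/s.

7

v_n = Zαc/n ⇒ n = Zαc/v = 8 × 0.00730 × 3.00 × 10⁸ / 2.50 × 10⁶ ≈ 7.01
n = 7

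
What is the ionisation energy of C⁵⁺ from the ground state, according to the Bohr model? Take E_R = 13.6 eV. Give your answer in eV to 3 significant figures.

490 eV

E_n = −E_R·Z²/n² = −13.6 × 6²/1² eV = -490 eV
Ionisation energy = −E_n = 490 eV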